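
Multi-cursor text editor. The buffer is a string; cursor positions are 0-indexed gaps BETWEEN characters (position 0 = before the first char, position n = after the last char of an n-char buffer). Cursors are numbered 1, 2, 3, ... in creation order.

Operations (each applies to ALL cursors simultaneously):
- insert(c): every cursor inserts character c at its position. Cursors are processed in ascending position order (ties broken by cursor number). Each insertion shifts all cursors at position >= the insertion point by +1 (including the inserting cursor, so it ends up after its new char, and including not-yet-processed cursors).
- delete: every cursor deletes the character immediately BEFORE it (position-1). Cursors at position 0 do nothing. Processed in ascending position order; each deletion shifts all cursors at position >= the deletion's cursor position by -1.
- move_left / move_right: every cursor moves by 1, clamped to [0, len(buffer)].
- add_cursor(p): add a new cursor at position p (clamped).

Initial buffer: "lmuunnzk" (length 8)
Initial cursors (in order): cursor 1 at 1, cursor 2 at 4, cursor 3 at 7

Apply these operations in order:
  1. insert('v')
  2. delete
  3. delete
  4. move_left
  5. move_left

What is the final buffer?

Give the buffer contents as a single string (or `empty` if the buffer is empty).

After op 1 (insert('v')): buffer="lvmuuvnnzvk" (len 11), cursors c1@2 c2@6 c3@10, authorship .1...2...3.
After op 2 (delete): buffer="lmuunnzk" (len 8), cursors c1@1 c2@4 c3@7, authorship ........
After op 3 (delete): buffer="munnk" (len 5), cursors c1@0 c2@2 c3@4, authorship .....
After op 4 (move_left): buffer="munnk" (len 5), cursors c1@0 c2@1 c3@3, authorship .....
After op 5 (move_left): buffer="munnk" (len 5), cursors c1@0 c2@0 c3@2, authorship .....

Answer: munnk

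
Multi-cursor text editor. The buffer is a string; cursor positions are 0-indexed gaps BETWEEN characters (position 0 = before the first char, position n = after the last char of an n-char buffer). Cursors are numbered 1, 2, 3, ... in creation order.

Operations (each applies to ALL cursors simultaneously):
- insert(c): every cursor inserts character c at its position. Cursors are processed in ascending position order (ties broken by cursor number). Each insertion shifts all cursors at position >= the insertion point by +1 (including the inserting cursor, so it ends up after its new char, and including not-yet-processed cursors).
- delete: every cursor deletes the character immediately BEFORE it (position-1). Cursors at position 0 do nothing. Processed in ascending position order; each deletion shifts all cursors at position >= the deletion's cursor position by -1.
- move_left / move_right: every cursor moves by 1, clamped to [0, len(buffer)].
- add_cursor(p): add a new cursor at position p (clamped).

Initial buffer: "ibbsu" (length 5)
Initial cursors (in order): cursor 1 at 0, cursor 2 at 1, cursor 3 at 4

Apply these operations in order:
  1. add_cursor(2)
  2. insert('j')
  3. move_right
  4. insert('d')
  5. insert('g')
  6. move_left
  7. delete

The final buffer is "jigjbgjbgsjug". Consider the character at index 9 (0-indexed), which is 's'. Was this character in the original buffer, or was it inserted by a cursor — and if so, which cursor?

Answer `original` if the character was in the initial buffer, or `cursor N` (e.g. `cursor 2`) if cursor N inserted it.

Answer: original

Derivation:
After op 1 (add_cursor(2)): buffer="ibbsu" (len 5), cursors c1@0 c2@1 c4@2 c3@4, authorship .....
After op 2 (insert('j')): buffer="jijbjbsju" (len 9), cursors c1@1 c2@3 c4@5 c3@8, authorship 1.2.4..3.
After op 3 (move_right): buffer="jijbjbsju" (len 9), cursors c1@2 c2@4 c4@6 c3@9, authorship 1.2.4..3.
After op 4 (insert('d')): buffer="jidjbdjbdsjud" (len 13), cursors c1@3 c2@6 c4@9 c3@13, authorship 1.12.24.4.3.3
After op 5 (insert('g')): buffer="jidgjbdgjbdgsjudg" (len 17), cursors c1@4 c2@8 c4@12 c3@17, authorship 1.112.224.44.3.33
After op 6 (move_left): buffer="jidgjbdgjbdgsjudg" (len 17), cursors c1@3 c2@7 c4@11 c3@16, authorship 1.112.224.44.3.33
After op 7 (delete): buffer="jigjbgjbgsjug" (len 13), cursors c1@2 c2@5 c4@8 c3@12, authorship 1.12.24.4.3.3
Authorship (.=original, N=cursor N): 1 . 1 2 . 2 4 . 4 . 3 . 3
Index 9: author = original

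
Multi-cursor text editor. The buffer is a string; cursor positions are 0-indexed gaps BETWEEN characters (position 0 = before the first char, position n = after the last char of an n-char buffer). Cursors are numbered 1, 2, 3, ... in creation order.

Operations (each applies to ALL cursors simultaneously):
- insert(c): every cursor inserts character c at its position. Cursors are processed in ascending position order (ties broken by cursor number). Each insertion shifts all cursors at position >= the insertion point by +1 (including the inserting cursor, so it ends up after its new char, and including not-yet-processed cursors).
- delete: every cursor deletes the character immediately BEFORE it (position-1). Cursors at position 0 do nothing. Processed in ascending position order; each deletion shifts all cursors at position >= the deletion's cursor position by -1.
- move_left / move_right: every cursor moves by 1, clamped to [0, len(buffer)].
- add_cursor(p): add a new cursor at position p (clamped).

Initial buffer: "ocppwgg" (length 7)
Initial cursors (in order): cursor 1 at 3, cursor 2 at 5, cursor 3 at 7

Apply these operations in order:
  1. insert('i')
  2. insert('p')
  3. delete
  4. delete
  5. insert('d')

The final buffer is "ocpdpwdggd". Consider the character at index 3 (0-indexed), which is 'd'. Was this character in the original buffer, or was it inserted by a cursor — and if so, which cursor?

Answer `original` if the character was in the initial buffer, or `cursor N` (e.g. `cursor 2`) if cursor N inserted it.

After op 1 (insert('i')): buffer="ocpipwiggi" (len 10), cursors c1@4 c2@7 c3@10, authorship ...1..2..3
After op 2 (insert('p')): buffer="ocpippwipggip" (len 13), cursors c1@5 c2@9 c3@13, authorship ...11..22..33
After op 3 (delete): buffer="ocpipwiggi" (len 10), cursors c1@4 c2@7 c3@10, authorship ...1..2..3
After op 4 (delete): buffer="ocppwgg" (len 7), cursors c1@3 c2@5 c3@7, authorship .......
After op 5 (insert('d')): buffer="ocpdpwdggd" (len 10), cursors c1@4 c2@7 c3@10, authorship ...1..2..3
Authorship (.=original, N=cursor N): . . . 1 . . 2 . . 3
Index 3: author = 1

Answer: cursor 1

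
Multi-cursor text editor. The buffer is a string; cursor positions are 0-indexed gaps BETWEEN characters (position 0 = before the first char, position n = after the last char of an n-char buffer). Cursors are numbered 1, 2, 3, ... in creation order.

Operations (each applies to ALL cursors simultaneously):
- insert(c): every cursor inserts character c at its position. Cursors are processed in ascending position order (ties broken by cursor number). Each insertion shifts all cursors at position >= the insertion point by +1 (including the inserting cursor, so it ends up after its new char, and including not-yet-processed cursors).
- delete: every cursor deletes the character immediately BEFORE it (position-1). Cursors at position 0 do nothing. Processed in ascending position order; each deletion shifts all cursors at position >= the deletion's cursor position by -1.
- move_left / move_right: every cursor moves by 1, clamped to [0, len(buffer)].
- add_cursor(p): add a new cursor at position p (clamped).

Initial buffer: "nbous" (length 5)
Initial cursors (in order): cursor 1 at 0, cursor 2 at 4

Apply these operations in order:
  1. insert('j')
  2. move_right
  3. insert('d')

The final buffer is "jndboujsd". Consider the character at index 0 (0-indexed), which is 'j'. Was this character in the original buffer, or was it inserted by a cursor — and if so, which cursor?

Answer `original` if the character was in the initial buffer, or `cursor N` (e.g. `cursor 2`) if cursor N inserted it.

After op 1 (insert('j')): buffer="jnboujs" (len 7), cursors c1@1 c2@6, authorship 1....2.
After op 2 (move_right): buffer="jnboujs" (len 7), cursors c1@2 c2@7, authorship 1....2.
After op 3 (insert('d')): buffer="jndboujsd" (len 9), cursors c1@3 c2@9, authorship 1.1...2.2
Authorship (.=original, N=cursor N): 1 . 1 . . . 2 . 2
Index 0: author = 1

Answer: cursor 1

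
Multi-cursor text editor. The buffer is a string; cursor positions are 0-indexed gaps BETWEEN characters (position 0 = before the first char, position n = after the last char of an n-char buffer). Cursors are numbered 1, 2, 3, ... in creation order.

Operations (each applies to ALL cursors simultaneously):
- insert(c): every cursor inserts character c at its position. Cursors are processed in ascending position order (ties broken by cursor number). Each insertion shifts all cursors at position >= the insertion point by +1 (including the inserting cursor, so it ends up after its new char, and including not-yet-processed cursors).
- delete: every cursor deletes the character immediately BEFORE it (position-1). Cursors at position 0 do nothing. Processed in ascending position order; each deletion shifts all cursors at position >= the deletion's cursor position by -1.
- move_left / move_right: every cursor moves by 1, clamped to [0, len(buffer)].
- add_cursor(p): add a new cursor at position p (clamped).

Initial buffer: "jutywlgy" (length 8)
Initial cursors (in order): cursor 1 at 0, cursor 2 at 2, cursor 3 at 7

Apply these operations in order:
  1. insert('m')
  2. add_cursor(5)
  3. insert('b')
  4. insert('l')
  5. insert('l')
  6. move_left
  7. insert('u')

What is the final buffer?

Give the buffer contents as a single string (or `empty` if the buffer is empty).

After op 1 (insert('m')): buffer="mjumtywlgmy" (len 11), cursors c1@1 c2@4 c3@10, authorship 1..2.....3.
After op 2 (add_cursor(5)): buffer="mjumtywlgmy" (len 11), cursors c1@1 c2@4 c4@5 c3@10, authorship 1..2.....3.
After op 3 (insert('b')): buffer="mbjumbtbywlgmby" (len 15), cursors c1@2 c2@6 c4@8 c3@14, authorship 11..22.4....33.
After op 4 (insert('l')): buffer="mbljumbltblywlgmbly" (len 19), cursors c1@3 c2@8 c4@11 c3@18, authorship 111..222.44....333.
After op 5 (insert('l')): buffer="mblljumblltbllywlgmblly" (len 23), cursors c1@4 c2@10 c4@14 c3@22, authorship 1111..2222.444....3333.
After op 6 (move_left): buffer="mblljumblltbllywlgmblly" (len 23), cursors c1@3 c2@9 c4@13 c3@21, authorship 1111..2222.444....3333.
After op 7 (insert('u')): buffer="mbluljumblultblulywlgmbluly" (len 27), cursors c1@4 c2@11 c4@16 c3@25, authorship 11111..22222.4444....33333.

Answer: mbluljumblultblulywlgmbluly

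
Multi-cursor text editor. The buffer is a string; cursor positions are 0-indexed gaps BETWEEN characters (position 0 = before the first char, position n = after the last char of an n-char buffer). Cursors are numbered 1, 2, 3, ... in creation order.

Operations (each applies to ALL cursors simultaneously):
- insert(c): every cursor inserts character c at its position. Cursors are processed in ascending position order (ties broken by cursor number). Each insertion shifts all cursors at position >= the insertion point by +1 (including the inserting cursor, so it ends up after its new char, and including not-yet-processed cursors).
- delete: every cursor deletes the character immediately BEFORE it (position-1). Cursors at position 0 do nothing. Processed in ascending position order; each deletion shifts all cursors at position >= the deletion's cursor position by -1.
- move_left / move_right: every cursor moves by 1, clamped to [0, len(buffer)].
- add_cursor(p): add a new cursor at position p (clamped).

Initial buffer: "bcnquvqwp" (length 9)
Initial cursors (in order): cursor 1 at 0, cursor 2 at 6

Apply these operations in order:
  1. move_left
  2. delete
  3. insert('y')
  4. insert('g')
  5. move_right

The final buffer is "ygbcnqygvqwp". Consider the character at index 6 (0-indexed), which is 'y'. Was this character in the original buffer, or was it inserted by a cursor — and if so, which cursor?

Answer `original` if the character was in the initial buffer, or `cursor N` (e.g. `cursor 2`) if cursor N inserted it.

Answer: cursor 2

Derivation:
After op 1 (move_left): buffer="bcnquvqwp" (len 9), cursors c1@0 c2@5, authorship .........
After op 2 (delete): buffer="bcnqvqwp" (len 8), cursors c1@0 c2@4, authorship ........
After op 3 (insert('y')): buffer="ybcnqyvqwp" (len 10), cursors c1@1 c2@6, authorship 1....2....
After op 4 (insert('g')): buffer="ygbcnqygvqwp" (len 12), cursors c1@2 c2@8, authorship 11....22....
After op 5 (move_right): buffer="ygbcnqygvqwp" (len 12), cursors c1@3 c2@9, authorship 11....22....
Authorship (.=original, N=cursor N): 1 1 . . . . 2 2 . . . .
Index 6: author = 2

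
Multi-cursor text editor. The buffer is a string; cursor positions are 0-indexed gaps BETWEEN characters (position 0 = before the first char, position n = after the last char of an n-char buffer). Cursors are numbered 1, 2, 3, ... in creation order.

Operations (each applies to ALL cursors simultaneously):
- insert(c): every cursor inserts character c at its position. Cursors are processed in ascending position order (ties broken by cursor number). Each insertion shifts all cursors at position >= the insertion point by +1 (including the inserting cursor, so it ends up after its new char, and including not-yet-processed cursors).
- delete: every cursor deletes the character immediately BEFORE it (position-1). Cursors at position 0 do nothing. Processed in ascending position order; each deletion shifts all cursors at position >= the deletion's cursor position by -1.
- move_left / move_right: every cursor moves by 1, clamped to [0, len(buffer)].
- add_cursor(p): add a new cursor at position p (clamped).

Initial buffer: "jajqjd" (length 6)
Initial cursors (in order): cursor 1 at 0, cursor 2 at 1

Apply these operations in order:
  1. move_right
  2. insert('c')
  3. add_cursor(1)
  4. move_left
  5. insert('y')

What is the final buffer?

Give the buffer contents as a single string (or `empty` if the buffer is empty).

After op 1 (move_right): buffer="jajqjd" (len 6), cursors c1@1 c2@2, authorship ......
After op 2 (insert('c')): buffer="jcacjqjd" (len 8), cursors c1@2 c2@4, authorship .1.2....
After op 3 (add_cursor(1)): buffer="jcacjqjd" (len 8), cursors c3@1 c1@2 c2@4, authorship .1.2....
After op 4 (move_left): buffer="jcacjqjd" (len 8), cursors c3@0 c1@1 c2@3, authorship .1.2....
After op 5 (insert('y')): buffer="yjycaycjqjd" (len 11), cursors c3@1 c1@3 c2@6, authorship 3.11.22....

Answer: yjycaycjqjd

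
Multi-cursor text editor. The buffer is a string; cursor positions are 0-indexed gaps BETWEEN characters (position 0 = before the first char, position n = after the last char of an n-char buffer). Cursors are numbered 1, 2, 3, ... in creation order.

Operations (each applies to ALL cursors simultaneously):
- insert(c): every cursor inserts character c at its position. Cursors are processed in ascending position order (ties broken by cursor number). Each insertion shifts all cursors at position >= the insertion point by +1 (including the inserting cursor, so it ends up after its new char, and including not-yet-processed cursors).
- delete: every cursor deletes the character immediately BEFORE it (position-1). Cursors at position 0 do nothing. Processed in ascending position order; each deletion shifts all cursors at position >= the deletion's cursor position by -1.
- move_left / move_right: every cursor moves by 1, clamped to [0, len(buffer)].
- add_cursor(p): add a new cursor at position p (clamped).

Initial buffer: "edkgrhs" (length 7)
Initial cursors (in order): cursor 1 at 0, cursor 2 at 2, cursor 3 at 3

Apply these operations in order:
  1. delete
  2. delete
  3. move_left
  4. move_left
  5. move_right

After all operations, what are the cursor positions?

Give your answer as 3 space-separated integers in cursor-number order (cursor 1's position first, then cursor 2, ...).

Answer: 1 1 1

Derivation:
After op 1 (delete): buffer="egrhs" (len 5), cursors c1@0 c2@1 c3@1, authorship .....
After op 2 (delete): buffer="grhs" (len 4), cursors c1@0 c2@0 c3@0, authorship ....
After op 3 (move_left): buffer="grhs" (len 4), cursors c1@0 c2@0 c3@0, authorship ....
After op 4 (move_left): buffer="grhs" (len 4), cursors c1@0 c2@0 c3@0, authorship ....
After op 5 (move_right): buffer="grhs" (len 4), cursors c1@1 c2@1 c3@1, authorship ....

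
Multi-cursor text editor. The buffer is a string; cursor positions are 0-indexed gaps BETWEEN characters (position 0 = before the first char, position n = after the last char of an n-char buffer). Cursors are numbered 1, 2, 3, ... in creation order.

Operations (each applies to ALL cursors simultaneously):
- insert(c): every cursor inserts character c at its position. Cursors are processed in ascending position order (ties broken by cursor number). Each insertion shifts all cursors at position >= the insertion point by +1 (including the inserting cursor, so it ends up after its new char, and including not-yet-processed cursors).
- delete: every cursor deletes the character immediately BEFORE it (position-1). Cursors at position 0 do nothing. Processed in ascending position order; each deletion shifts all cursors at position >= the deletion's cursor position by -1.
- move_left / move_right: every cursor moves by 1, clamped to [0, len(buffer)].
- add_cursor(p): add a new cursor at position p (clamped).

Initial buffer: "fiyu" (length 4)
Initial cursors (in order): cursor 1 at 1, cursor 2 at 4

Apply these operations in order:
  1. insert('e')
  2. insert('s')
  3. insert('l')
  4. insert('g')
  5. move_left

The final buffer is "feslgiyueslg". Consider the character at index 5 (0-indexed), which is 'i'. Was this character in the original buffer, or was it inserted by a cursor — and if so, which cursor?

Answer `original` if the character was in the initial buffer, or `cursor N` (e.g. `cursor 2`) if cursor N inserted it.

After op 1 (insert('e')): buffer="feiyue" (len 6), cursors c1@2 c2@6, authorship .1...2
After op 2 (insert('s')): buffer="fesiyues" (len 8), cursors c1@3 c2@8, authorship .11...22
After op 3 (insert('l')): buffer="fesliyuesl" (len 10), cursors c1@4 c2@10, authorship .111...222
After op 4 (insert('g')): buffer="feslgiyueslg" (len 12), cursors c1@5 c2@12, authorship .1111...2222
After op 5 (move_left): buffer="feslgiyueslg" (len 12), cursors c1@4 c2@11, authorship .1111...2222
Authorship (.=original, N=cursor N): . 1 1 1 1 . . . 2 2 2 2
Index 5: author = original

Answer: original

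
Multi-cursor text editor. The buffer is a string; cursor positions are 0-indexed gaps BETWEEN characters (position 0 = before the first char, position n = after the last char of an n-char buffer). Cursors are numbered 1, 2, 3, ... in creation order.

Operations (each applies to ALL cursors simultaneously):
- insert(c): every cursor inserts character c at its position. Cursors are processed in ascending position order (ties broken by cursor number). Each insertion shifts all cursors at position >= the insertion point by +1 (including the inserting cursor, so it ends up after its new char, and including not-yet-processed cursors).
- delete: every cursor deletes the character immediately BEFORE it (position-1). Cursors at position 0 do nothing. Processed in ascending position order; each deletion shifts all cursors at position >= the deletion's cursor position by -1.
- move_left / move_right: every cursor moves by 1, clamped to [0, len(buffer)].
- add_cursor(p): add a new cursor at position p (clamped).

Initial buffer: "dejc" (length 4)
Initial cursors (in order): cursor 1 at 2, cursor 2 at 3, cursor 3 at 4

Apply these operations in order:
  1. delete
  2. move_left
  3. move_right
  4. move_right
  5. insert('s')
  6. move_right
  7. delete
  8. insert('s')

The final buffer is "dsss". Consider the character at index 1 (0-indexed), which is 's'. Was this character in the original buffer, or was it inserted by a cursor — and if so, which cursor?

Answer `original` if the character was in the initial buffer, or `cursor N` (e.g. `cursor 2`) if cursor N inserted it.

Answer: cursor 1

Derivation:
After op 1 (delete): buffer="d" (len 1), cursors c1@1 c2@1 c3@1, authorship .
After op 2 (move_left): buffer="d" (len 1), cursors c1@0 c2@0 c3@0, authorship .
After op 3 (move_right): buffer="d" (len 1), cursors c1@1 c2@1 c3@1, authorship .
After op 4 (move_right): buffer="d" (len 1), cursors c1@1 c2@1 c3@1, authorship .
After op 5 (insert('s')): buffer="dsss" (len 4), cursors c1@4 c2@4 c3@4, authorship .123
After op 6 (move_right): buffer="dsss" (len 4), cursors c1@4 c2@4 c3@4, authorship .123
After op 7 (delete): buffer="d" (len 1), cursors c1@1 c2@1 c3@1, authorship .
After op 8 (insert('s')): buffer="dsss" (len 4), cursors c1@4 c2@4 c3@4, authorship .123
Authorship (.=original, N=cursor N): . 1 2 3
Index 1: author = 1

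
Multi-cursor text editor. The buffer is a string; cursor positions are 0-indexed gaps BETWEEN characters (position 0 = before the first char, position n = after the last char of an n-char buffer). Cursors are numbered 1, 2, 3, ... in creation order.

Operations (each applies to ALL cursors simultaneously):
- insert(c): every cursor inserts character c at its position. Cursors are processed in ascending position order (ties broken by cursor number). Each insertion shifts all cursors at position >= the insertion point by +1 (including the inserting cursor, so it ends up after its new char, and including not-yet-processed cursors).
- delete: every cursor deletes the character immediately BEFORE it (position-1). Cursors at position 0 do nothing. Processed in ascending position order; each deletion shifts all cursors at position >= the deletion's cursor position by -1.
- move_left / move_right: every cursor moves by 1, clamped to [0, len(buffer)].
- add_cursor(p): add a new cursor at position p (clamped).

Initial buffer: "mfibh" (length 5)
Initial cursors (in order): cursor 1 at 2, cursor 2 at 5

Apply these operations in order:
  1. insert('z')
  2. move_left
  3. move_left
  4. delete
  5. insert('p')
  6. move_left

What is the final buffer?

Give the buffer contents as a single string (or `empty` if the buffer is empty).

After op 1 (insert('z')): buffer="mfzibhz" (len 7), cursors c1@3 c2@7, authorship ..1...2
After op 2 (move_left): buffer="mfzibhz" (len 7), cursors c1@2 c2@6, authorship ..1...2
After op 3 (move_left): buffer="mfzibhz" (len 7), cursors c1@1 c2@5, authorship ..1...2
After op 4 (delete): buffer="fzihz" (len 5), cursors c1@0 c2@3, authorship .1..2
After op 5 (insert('p')): buffer="pfziphz" (len 7), cursors c1@1 c2@5, authorship 1.1.2.2
After op 6 (move_left): buffer="pfziphz" (len 7), cursors c1@0 c2@4, authorship 1.1.2.2

Answer: pfziphz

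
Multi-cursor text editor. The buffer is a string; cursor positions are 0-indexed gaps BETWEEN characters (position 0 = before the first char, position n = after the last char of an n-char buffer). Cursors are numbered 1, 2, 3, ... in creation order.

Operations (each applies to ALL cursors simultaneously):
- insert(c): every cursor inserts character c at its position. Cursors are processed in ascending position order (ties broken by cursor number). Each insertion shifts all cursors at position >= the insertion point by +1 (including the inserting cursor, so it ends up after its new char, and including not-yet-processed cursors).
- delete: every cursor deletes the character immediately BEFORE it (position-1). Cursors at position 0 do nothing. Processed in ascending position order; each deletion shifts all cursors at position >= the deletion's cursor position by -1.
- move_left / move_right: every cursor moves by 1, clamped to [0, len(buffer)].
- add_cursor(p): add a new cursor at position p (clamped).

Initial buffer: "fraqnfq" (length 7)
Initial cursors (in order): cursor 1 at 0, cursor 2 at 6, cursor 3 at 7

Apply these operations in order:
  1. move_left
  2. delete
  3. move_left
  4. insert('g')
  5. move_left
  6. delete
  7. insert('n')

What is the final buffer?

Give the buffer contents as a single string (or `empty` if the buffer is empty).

Answer: ngfrnngqq

Derivation:
After op 1 (move_left): buffer="fraqnfq" (len 7), cursors c1@0 c2@5 c3@6, authorship .......
After op 2 (delete): buffer="fraqq" (len 5), cursors c1@0 c2@4 c3@4, authorship .....
After op 3 (move_left): buffer="fraqq" (len 5), cursors c1@0 c2@3 c3@3, authorship .....
After op 4 (insert('g')): buffer="gfraggqq" (len 8), cursors c1@1 c2@6 c3@6, authorship 1...23..
After op 5 (move_left): buffer="gfraggqq" (len 8), cursors c1@0 c2@5 c3@5, authorship 1...23..
After op 6 (delete): buffer="gfrgqq" (len 6), cursors c1@0 c2@3 c3@3, authorship 1..3..
After op 7 (insert('n')): buffer="ngfrnngqq" (len 9), cursors c1@1 c2@6 c3@6, authorship 11..233..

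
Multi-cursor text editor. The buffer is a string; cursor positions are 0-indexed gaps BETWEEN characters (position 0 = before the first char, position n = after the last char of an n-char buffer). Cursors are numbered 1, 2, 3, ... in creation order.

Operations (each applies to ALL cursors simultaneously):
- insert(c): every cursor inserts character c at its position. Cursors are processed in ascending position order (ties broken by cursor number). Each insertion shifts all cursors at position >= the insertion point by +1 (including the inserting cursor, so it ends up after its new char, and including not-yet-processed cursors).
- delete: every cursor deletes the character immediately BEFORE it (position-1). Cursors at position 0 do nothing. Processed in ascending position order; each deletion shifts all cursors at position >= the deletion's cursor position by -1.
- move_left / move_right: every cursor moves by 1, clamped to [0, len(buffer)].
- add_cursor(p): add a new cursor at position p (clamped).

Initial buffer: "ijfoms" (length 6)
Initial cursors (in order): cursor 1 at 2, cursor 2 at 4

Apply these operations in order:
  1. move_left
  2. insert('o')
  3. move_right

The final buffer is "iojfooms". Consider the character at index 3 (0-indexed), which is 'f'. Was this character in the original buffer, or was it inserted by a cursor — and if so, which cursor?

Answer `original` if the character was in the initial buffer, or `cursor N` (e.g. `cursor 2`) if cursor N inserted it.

Answer: original

Derivation:
After op 1 (move_left): buffer="ijfoms" (len 6), cursors c1@1 c2@3, authorship ......
After op 2 (insert('o')): buffer="iojfooms" (len 8), cursors c1@2 c2@5, authorship .1..2...
After op 3 (move_right): buffer="iojfooms" (len 8), cursors c1@3 c2@6, authorship .1..2...
Authorship (.=original, N=cursor N): . 1 . . 2 . . .
Index 3: author = original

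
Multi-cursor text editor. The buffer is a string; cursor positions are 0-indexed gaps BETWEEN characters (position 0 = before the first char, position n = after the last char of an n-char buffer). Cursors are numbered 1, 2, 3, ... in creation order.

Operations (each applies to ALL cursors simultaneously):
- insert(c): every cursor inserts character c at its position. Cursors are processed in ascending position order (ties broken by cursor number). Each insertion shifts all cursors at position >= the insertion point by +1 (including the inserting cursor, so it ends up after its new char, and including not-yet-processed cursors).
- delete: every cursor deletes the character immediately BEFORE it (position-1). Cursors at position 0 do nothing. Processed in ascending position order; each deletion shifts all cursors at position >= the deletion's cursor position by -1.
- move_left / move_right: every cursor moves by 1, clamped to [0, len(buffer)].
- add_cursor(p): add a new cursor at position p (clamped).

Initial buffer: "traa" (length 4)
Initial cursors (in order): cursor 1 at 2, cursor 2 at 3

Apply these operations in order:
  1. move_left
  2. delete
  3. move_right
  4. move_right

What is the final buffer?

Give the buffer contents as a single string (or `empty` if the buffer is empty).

After op 1 (move_left): buffer="traa" (len 4), cursors c1@1 c2@2, authorship ....
After op 2 (delete): buffer="aa" (len 2), cursors c1@0 c2@0, authorship ..
After op 3 (move_right): buffer="aa" (len 2), cursors c1@1 c2@1, authorship ..
After op 4 (move_right): buffer="aa" (len 2), cursors c1@2 c2@2, authorship ..

Answer: aa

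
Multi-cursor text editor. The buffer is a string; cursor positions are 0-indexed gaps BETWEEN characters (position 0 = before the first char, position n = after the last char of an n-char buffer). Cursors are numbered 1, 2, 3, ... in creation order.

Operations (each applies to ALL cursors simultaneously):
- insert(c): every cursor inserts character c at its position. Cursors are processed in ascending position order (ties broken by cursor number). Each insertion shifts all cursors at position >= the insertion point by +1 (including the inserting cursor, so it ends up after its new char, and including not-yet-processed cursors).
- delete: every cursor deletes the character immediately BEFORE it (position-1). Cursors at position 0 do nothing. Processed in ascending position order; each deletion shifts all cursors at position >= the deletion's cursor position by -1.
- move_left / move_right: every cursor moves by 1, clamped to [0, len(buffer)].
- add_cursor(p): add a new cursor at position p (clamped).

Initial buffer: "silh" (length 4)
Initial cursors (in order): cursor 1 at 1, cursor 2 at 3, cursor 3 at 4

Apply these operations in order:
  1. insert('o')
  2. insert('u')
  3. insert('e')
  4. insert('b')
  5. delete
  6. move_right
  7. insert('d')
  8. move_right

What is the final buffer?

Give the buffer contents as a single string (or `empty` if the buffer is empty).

After op 1 (insert('o')): buffer="soiloho" (len 7), cursors c1@2 c2@5 c3@7, authorship .1..2.3
After op 2 (insert('u')): buffer="souilouhou" (len 10), cursors c1@3 c2@7 c3@10, authorship .11..22.33
After op 3 (insert('e')): buffer="soueilouehoue" (len 13), cursors c1@4 c2@9 c3@13, authorship .111..222.333
After op 4 (insert('b')): buffer="souebilouebhoueb" (len 16), cursors c1@5 c2@11 c3@16, authorship .1111..2222.3333
After op 5 (delete): buffer="soueilouehoue" (len 13), cursors c1@4 c2@9 c3@13, authorship .111..222.333
After op 6 (move_right): buffer="soueilouehoue" (len 13), cursors c1@5 c2@10 c3@13, authorship .111..222.333
After op 7 (insert('d')): buffer="soueidlouehdoued" (len 16), cursors c1@6 c2@12 c3@16, authorship .111.1.222.23333
After op 8 (move_right): buffer="soueidlouehdoued" (len 16), cursors c1@7 c2@13 c3@16, authorship .111.1.222.23333

Answer: soueidlouehdoued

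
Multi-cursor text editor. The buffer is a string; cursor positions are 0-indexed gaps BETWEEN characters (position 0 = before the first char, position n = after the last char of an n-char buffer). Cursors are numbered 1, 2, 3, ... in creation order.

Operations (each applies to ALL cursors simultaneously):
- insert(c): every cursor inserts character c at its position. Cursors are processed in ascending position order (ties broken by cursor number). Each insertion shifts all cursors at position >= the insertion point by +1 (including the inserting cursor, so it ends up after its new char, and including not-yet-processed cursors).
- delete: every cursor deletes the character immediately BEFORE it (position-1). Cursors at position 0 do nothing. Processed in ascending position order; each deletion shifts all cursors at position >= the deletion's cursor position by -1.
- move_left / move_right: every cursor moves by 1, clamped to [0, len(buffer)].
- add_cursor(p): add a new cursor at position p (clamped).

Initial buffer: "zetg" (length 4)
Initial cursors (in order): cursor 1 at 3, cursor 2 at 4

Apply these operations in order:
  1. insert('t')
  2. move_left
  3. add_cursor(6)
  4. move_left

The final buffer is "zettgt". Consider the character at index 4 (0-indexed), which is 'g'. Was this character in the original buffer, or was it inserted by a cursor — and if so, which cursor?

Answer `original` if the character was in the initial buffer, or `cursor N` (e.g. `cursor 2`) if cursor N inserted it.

After op 1 (insert('t')): buffer="zettgt" (len 6), cursors c1@4 c2@6, authorship ...1.2
After op 2 (move_left): buffer="zettgt" (len 6), cursors c1@3 c2@5, authorship ...1.2
After op 3 (add_cursor(6)): buffer="zettgt" (len 6), cursors c1@3 c2@5 c3@6, authorship ...1.2
After op 4 (move_left): buffer="zettgt" (len 6), cursors c1@2 c2@4 c3@5, authorship ...1.2
Authorship (.=original, N=cursor N): . . . 1 . 2
Index 4: author = original

Answer: original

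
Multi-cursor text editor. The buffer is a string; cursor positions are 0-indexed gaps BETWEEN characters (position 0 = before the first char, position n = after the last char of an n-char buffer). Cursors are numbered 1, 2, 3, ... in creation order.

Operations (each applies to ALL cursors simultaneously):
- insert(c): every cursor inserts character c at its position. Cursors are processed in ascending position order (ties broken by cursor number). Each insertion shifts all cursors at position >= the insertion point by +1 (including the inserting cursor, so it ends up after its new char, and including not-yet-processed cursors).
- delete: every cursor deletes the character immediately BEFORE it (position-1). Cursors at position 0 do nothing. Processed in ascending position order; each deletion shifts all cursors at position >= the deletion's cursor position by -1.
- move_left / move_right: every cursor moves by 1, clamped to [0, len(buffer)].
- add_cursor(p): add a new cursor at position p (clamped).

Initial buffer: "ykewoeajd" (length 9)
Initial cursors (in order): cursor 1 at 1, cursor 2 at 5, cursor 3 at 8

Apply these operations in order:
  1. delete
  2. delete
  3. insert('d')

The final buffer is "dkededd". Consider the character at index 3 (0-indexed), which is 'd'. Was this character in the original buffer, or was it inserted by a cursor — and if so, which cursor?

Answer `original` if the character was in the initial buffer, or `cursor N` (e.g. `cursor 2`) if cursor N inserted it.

After op 1 (delete): buffer="kewead" (len 6), cursors c1@0 c2@3 c3@5, authorship ......
After op 2 (delete): buffer="keed" (len 4), cursors c1@0 c2@2 c3@3, authorship ....
After op 3 (insert('d')): buffer="dkededd" (len 7), cursors c1@1 c2@4 c3@6, authorship 1..2.3.
Authorship (.=original, N=cursor N): 1 . . 2 . 3 .
Index 3: author = 2

Answer: cursor 2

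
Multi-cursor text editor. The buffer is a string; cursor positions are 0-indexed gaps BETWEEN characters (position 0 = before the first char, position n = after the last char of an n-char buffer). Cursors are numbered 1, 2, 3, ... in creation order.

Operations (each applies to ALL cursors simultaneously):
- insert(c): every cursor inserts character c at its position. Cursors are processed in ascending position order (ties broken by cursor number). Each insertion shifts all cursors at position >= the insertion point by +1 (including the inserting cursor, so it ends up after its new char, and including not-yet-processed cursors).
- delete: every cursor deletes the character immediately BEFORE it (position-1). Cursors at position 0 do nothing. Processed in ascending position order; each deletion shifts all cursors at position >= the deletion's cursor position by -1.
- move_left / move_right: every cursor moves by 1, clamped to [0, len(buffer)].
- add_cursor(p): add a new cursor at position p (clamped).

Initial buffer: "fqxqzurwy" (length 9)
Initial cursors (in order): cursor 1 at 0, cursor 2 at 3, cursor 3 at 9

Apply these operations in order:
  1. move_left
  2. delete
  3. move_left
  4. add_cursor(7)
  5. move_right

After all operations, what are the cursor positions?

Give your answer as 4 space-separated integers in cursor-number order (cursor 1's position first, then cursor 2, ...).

After op 1 (move_left): buffer="fqxqzurwy" (len 9), cursors c1@0 c2@2 c3@8, authorship .........
After op 2 (delete): buffer="fxqzury" (len 7), cursors c1@0 c2@1 c3@6, authorship .......
After op 3 (move_left): buffer="fxqzury" (len 7), cursors c1@0 c2@0 c3@5, authorship .......
After op 4 (add_cursor(7)): buffer="fxqzury" (len 7), cursors c1@0 c2@0 c3@5 c4@7, authorship .......
After op 5 (move_right): buffer="fxqzury" (len 7), cursors c1@1 c2@1 c3@6 c4@7, authorship .......

Answer: 1 1 6 7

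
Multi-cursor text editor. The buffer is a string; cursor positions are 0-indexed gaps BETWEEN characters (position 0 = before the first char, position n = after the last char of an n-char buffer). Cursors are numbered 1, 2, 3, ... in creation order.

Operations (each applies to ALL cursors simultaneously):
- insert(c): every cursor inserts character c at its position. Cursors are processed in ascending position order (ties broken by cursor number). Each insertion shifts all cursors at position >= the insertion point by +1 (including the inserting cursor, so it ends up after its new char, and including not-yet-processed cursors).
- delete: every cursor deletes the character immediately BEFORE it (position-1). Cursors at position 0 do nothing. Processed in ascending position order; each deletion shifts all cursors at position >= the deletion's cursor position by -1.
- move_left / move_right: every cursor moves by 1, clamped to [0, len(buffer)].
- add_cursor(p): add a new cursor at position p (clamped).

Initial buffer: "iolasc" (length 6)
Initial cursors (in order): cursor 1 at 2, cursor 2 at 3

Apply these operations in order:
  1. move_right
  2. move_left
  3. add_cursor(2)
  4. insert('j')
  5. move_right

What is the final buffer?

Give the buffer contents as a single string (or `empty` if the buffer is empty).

Answer: iojjljasc

Derivation:
After op 1 (move_right): buffer="iolasc" (len 6), cursors c1@3 c2@4, authorship ......
After op 2 (move_left): buffer="iolasc" (len 6), cursors c1@2 c2@3, authorship ......
After op 3 (add_cursor(2)): buffer="iolasc" (len 6), cursors c1@2 c3@2 c2@3, authorship ......
After op 4 (insert('j')): buffer="iojjljasc" (len 9), cursors c1@4 c3@4 c2@6, authorship ..13.2...
After op 5 (move_right): buffer="iojjljasc" (len 9), cursors c1@5 c3@5 c2@7, authorship ..13.2...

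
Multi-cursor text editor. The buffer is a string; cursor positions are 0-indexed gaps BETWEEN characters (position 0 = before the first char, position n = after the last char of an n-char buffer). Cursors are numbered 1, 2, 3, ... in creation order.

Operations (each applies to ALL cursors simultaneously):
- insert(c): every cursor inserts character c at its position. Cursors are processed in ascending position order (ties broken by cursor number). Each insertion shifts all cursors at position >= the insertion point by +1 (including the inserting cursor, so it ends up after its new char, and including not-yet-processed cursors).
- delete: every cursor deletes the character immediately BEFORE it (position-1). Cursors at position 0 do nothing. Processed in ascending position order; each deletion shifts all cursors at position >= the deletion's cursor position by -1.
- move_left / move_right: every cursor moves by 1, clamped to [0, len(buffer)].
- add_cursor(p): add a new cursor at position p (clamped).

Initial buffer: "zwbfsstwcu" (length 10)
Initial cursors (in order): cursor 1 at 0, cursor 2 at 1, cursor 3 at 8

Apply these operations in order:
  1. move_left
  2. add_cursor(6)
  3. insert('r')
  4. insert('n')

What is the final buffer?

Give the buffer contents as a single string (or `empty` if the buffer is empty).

Answer: rrnnzwbfssrntrnwcu

Derivation:
After op 1 (move_left): buffer="zwbfsstwcu" (len 10), cursors c1@0 c2@0 c3@7, authorship ..........
After op 2 (add_cursor(6)): buffer="zwbfsstwcu" (len 10), cursors c1@0 c2@0 c4@6 c3@7, authorship ..........
After op 3 (insert('r')): buffer="rrzwbfssrtrwcu" (len 14), cursors c1@2 c2@2 c4@9 c3@11, authorship 12......4.3...
After op 4 (insert('n')): buffer="rrnnzwbfssrntrnwcu" (len 18), cursors c1@4 c2@4 c4@12 c3@15, authorship 1212......44.33...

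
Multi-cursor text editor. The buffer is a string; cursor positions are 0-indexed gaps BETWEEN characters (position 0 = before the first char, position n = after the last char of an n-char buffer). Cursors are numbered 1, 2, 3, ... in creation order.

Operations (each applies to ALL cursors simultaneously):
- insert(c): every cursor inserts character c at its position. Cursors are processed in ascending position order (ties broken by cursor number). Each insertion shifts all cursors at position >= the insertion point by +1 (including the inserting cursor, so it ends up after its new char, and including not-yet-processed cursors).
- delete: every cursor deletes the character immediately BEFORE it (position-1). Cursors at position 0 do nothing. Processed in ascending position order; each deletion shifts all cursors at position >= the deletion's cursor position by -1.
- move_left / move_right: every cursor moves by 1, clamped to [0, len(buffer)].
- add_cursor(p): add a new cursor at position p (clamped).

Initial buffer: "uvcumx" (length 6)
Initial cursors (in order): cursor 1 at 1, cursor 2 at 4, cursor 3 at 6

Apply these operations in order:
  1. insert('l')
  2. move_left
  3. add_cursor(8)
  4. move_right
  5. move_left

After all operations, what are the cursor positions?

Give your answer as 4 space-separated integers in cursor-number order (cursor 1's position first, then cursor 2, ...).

Answer: 1 5 8 8

Derivation:
After op 1 (insert('l')): buffer="ulvculmxl" (len 9), cursors c1@2 c2@6 c3@9, authorship .1...2..3
After op 2 (move_left): buffer="ulvculmxl" (len 9), cursors c1@1 c2@5 c3@8, authorship .1...2..3
After op 3 (add_cursor(8)): buffer="ulvculmxl" (len 9), cursors c1@1 c2@5 c3@8 c4@8, authorship .1...2..3
After op 4 (move_right): buffer="ulvculmxl" (len 9), cursors c1@2 c2@6 c3@9 c4@9, authorship .1...2..3
After op 5 (move_left): buffer="ulvculmxl" (len 9), cursors c1@1 c2@5 c3@8 c4@8, authorship .1...2..3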